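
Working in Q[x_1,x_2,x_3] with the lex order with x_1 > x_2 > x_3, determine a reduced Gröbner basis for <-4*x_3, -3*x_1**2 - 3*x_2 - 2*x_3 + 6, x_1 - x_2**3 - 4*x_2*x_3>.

f_1 = -4*x_3, LT = x_3.
f_2 = -3*x_1**2 - 3*x_2 - 2*x_3 + 6, LT = x_1**2.
f_3 = x_1 - x_2**3 - 4*x_2*x_3, LT = x_1.

S(f_2,f_3): lcm = x_1**2. S = x_1*x_2**3 + 4*x_1*x_2*x_3 + x_2 + 2/3*x_3 - 2.
  leading term x_1*x_2**3: subtract (x_2**3)·f_3 from x_1*x_2**3 + 4*x_1*x_2*x_3 + x_2 + 2/3*x_3 - 2 → 4*x_1*x_2*x_3 + x_2**6 + 4*x_2**4*x_3 + x_2 + 2/3*x_3 - 2
  leading term x_1*x_2*x_3: subtract (-x_1*x_2)·f_1 from 4*x_1*x_2*x_3 + x_2**6 + 4*x_2**4*x_3 + x_2 + 2/3*x_3 - 2 → x_2**6 + 4*x_2**4*x_3 + x_2 + 2/3*x_3 - 2
  leading term x_2**6: no divisor's leading term divides it; move x_2**6 to the remainder.
  leading term x_2**4*x_3: subtract (-x_2**4)·f_1 from 4*x_2**4*x_3 + x_2 + 2/3*x_3 - 2 → x_2 + 2/3*x_3 - 2
  leading term x_2: no divisor's leading term divides it; move x_2 to the remainder.
  leading term x_3: subtract (-1/6)·f_1 from 2/3*x_3 - 2 → -2
  leading term 1: no divisor's leading term divides it; move -2 to the remainder.
  remainder x_2**6 + x_2 - 2 ≠ 0; add g_4 = x_2**6 + x_2 - 2 to the basis.

The other S-polynomials (S(f_1,f_2), S(f_1,f_3), S(f_1,g_4), S(f_2,g_4), S(f_3,g_4)) all reduce to 0 modulo the current basis, so we have a Gröbner basis.
Inter-reduce: drop elements whose leading term is divisible by another's, tail-reduce, and make monic.

G = {x_1 - x_2**3, x_2**6 + x_2 - 2, x_3}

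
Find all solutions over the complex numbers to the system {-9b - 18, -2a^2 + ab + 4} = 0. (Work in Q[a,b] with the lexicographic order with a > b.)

{(-2, -2), (1, -2)}

Compute a lex Gröbner basis by Buchberger's algorithm.
f_1 = -9b - 18, LT = b.
f_2 = -2a^2 + ab + 4, LT = a^2.

The S-polynomials (S(f_1,f_2)) all reduce to 0 modulo the current basis, so we have a Gröbner basis.
Inter-reduce: drop elements whose leading term is divisible by another's, tail-reduce, and make monic.
Reduced Gröbner basis: {a^2 + a - 2, b + 2}.

Since the basis is lex-ordered, b + 2 is univariate in b. Its roots are {-2}. Back-substituting each root into the other basis elements fixes the other coordinates.
  b = -2: the earlier basis element becomes a^2 + a - 2 = 0, giving a = -2, 1 — points (-2, -2), (1, -2).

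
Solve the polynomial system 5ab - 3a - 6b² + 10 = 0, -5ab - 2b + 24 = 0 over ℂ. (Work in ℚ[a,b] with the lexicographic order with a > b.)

{(2, 2), (64/15 + 2*sqrt(2305)/15, -7/6 + sqrt(2305)/30), (64/15 - 2*sqrt(2305)/15, -sqrt(2305)/30 - 7/6)}

Compute a lex Gröbner basis by Buchberger's algorithm.
f_1 = 5ab - 3a - 6b² + 10, LT = ab.
f_2 = -5ab - 2b + 24, LT = ab.

S(f_1,f_2): lcm = ab. S = -⅗a - 6/5b² - ⅖b + 34/5.
  leading term a: no divisor's leading term divides it; move -⅗a to the remainder.
  leading term b²: no divisor's leading term divides it; move -6/5b² to the remainder.
  leading term b: no divisor's leading term divides it; move -⅖b to the remainder.
  leading term 1: no divisor's leading term divides it; move 34/5 to the remainder.
  remainder -⅗a - 6/5b² - ⅖b + 34/5 ≠ 0; add h_3 = -⅗a - 6/5b² - ⅖b + 34/5 to the basis.

S(f_1,h_3): lcm = ab. S = -⅗a - 2b³ - 28/15b² + 34/3b + 2.
  leading term a: subtract (1)·h_3 from -⅗a - 2b³ - 28/15b² + 34/3b + 2 → -2b³ - ⅔b² + 176/15b - 24/5
  leading term b³: no divisor's leading term divides it; move -2b³ to the remainder.
  leading term b²: no divisor's leading term divides it; move -⅔b² to the remainder.
  leading term b: no divisor's leading term divides it; move 176/15b to the remainder.
  leading term 1: no divisor's leading term divides it; move -24/5 to the remainder.
  remainder -2b³ - ⅔b² + 176/15b - 24/5 ≠ 0; add h_4 = -2b³ - ⅔b² + 176/15b - 24/5 to the basis.

S(f_2,h_3): lcm = ab. S = -2b³ - ⅔b² + 176/15b - 24/5.
  leading term b³: subtract (1)·h_4 from -2b³ - ⅔b² + 176/15b - 24/5 → 0
  remainder 0.

S(f_1,h_4): lcm = ab³. S = -14/15ab² + 88/15ab - 12/5a - 6/5b⁴ + 2b².
  leading term ab²: subtract (-14/75b)·f_1 from -14/15ab² + 88/15ab - 12/5a - 6/5b⁴ + 2b² → 398/75ab - 12/5a - 6/5b⁴ - 28/25b³ + 2b² + 28/15b
  leading term ab: subtract (398/375)·f_1 from 398/75ab - 12/5a - 6/5b⁴ - 28/25b³ + 2b² + 28/15b → 98/125a - 6/5b⁴ - 28/25b³ + 1046/125b² + 28/15b - 796/75
  leading term a: subtract (-98/75)·h_3 from 98/125a - 6/5b⁴ - 28/25b³ + 1046/125b² + 28/15b - 796/75 → -6/5b⁴ - 28/25b³ + 34/5b² + 168/125b - 216/125
  leading term b⁴: subtract (⅗b)·h_4 from -6/5b⁴ - 28/25b³ + 34/5b² + 168/125b - 216/125 → -18/25b³ - 6/25b² + 528/125b - 216/125
  leading term b³: subtract (9/25)·h_4 from -18/25b³ - 6/25b² + 528/125b - 216/125 → 0
  remainder 0.

S(f_2,h_4): lcm = ab³. S = -⅓ab² + 88/15ab - 12/5a + ⅖b³ - 24/5b².
  leading term ab²: subtract (-1/15b)·f_1 from -⅓ab² + 88/15ab - 12/5a + ⅖b³ - 24/5b² → 17/3ab - 12/5a - 24/5b² + ⅔b
  leading term ab: subtract (17/15)·f_1 from 17/3ab - 12/5a - 24/5b² + ⅔b → a + 2b² + ⅔b - 34/3
  leading term a: subtract (-5/3)·h_3 from a + 2b² + ⅔b - 34/3 → 0
  remainder 0.

S(h_3,h_4): leading monomials are coprime, so the S-polynomial reduces to 0 (Buchberger's first criterion).
Every S-polynomial of the final basis reduces to 0, so we have a Gröbner basis.
Inter-reduce: drop elements whose leading term is divisible by another's, tail-reduce, and make monic.
Reduced Gröbner basis: {a + 2b² + ⅔b - 34/3, b³ + ⅓b² - 88/15b + 12/5}.

The lex basis is triangular: the last element involves only b. Solving b³ + ⅓b² - 88/15b + 12/5 = 0 gives b ∈ {2, -7/6 + sqrt(2305)/30, -sqrt(2305)/30 - 7/6}; substituting each value into the earlier elements determines the remaining variables.
  b = 2: the earlier basis element becomes a - 2 = 0, giving a = 2 — point (2, 2).
  b = -7/6 + sqrt(2305)/30: the earlier basis element becomes a - 2*sqrt(2305)/15 - 64/15 = 0, giving a = 64/15 + 2*sqrt(2305)/15 — point (64/15 + 2*sqrt(2305)/15, -7/6 + sqrt(2305)/30).
  b = -sqrt(2305)/30 - 7/6: the earlier basis element becomes a - 64/15 + 2*sqrt(2305)/15 = 0, giving a = 64/15 - 2*sqrt(2305)/15 — point (64/15 - 2*sqrt(2305)/15, -sqrt(2305)/30 - 7/6).
Check: every point annihilates each of the original generators.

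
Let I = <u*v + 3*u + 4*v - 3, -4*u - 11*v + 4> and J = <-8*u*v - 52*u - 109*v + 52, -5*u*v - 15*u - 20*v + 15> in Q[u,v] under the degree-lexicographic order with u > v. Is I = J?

Yes, the ideals are equal.

For a fixed monomial order, each ideal has a unique reduced Gröbner basis; comparing bases decides equality.
Buchberger on the first generating set:
f_1 = u*v + 3*u + 4*v - 3, LT = u*v.
f_2 = -4*u - 11*v + 4, LT = u.

S(f_1,f_2): lcm = u*v. S = -11/4*v**2 + 3*u + 5*v - 3.
  leading term v**2: no divisor's leading term divides it; move -11/4*v**2 to the remainder.
  leading term u: subtract (-3/4)·f_2 from 3*u + 5*v - 3 → -13/4*v
  leading term v: no divisor's leading term divides it; move -13/4*v to the remainder.
  remainder -11/4*v**2 - 13/4*v ≠ 0; add g_3 = -11/4*v**2 - 13/4*v to the basis.

The other S-polynomials (S(f_1,g_3), S(f_2,g_3)) all reduce to 0 modulo the current basis, so we have a Gröbner basis.
Inter-reduce: drop elements whose leading term is divisible by another's, tail-reduce, and make monic.
Reduced Gröbner basis: {v**2 + 13/11*v, u + 11/4*v - 1}.

Buchberger on the second generating set:
h_1 = -8*u*v - 52*u - 109*v + 52, LT = u*v.
h_2 = -5*u*v - 15*u - 20*v + 15, LT = u*v.

S(h_1,h_2): lcm = u*v. S = 7/2*u + 77/8*v - 7/2.
  leading term u: no divisor's leading term divides it; move 7/2*u to the remainder.
  leading term v: no divisor's leading term divides it; move 77/8*v to the remainder.
  leading term 1: no divisor's leading term divides it; move -7/2 to the remainder.
  remainder 7/2*u + 77/8*v - 7/2 ≠ 0; add k_3 = 7/2*u + 77/8*v - 7/2 to the basis.

S(h_1,k_3): lcm = u*v. S = -11/4*v**2 + 13/2*u + 117/8*v - 13/2.
  leading term v**2: no divisor's leading term divides it; move -11/4*v**2 to the remainder.
  leading term u: subtract (13/7)·k_3 from 13/2*u + 117/8*v - 13/2 → -13/4*v
  leading term v: no divisor's leading term divides it; move -13/4*v to the remainder.
  remainder -11/4*v**2 - 13/4*v ≠ 0; add k_4 = -11/4*v**2 - 13/4*v to the basis.

The other S-polynomials (S(h_2,k_3), S(h_1,k_4), S(h_2,k_4), S(k_3,k_4)) all reduce to 0 modulo the current basis, so we have a Gröbner basis.
Inter-reduce: drop elements whose leading term is divisible by another's, tail-reduce, and make monic.
Reduced Gröbner basis: {v**2 + 13/11*v, u + 11/4*v - 1}.

The two bases agree; hence the ideals are identical.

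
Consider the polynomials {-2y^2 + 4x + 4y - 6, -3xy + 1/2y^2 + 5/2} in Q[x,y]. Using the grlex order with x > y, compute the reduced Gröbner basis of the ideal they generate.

f_1 = -2y^2 + 4x + 4y - 6, LT = y^2.
f_2 = -3xy + 1/2y^2 + 5/2, LT = xy.

S(f_1,f_2): lcm = xy^2. S = 1/6y^3 - 2x^2 - 2xy + 3x + 5/6y.
  leading term y^3: subtract (-1/12y)·f_1 from 1/6y^3 - 2x^2 - 2xy + 3x + 5/6y → -2x^2 - 5/3xy + 1/3y^2 + 3x + 1/3y
  leading term x^2: no divisor's leading term divides it; move -2x^2 to the remainder.
  leading term xy: subtract (5/9)·f_2 from -5/3xy + 1/3y^2 + 3x + 1/3y → 1/18y^2 + 3x + 1/3y - 25/18
  leading term y^2: subtract (-1/36)·f_1 from 1/18y^2 + 3x + 1/3y - 25/18 → 28/9x + 4/9y - 14/9
  leading term x: no divisor's leading term divides it; move 28/9x to the remainder.
  leading term y: no divisor's leading term divides it; move 4/9y to the remainder.
  leading term 1: no divisor's leading term divides it; move -14/9 to the remainder.
  remainder -2x^2 + 28/9x + 4/9y - 14/9 ≠ 0; add g_3 = -2x^2 + 28/9x + 4/9y - 14/9 to the basis.

The other S-polynomials (S(f_1,g_3), S(f_2,g_3)) all reduce to 0 modulo the current basis, so we have a Gröbner basis.

G = {x^2 - 14/9x - 2/9y + 7/9, xy - 1/3x - 1/3y - 1/3, y^2 - 2x - 2y + 3}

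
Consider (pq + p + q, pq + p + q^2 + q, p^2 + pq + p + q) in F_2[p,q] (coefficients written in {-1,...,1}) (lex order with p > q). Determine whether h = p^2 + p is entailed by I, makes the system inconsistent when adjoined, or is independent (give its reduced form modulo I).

First compute the reduced Gröbner basis of I by Buchberger's algorithm.
f_1 = pq + p + q, LT = pq.
f_2 = pq + p + q^2 + q, LT = pq.
f_3 = p^2 + pq + p + q, LT = p^2.

S(f_1,f_2): lcm = pq. S = q^2.
  leading term q^2: no divisor's leading term divides it; move q^2 to the remainder.
  remainder q^2 ≠ 0; add k_4 = q^2 to the basis.

S(f_1,f_3): lcm = p^2q. S = p^2 + pq^2 + q^2.
  leading term p^2: subtract (1)·f_3 from p^2 + pq^2 + q^2 → pq^2 + pq + p + q^2 + q
  leading term pq^2: subtract (q)·f_1 from pq^2 + pq + p + q^2 + q → p + q
  leading term p: no divisor's leading term divides it; move p to the remainder.
  leading term q: no divisor's leading term divides it; move q to the remainder.
  remainder p + q ≠ 0; add k_5 = p + q to the basis.

The other S-polynomials (S(f_2,f_3), S(f_1,k_4), S(f_2,k_4), S(f_3,k_4), S(f_1,k_5), S(f_2,k_5), S(f_3,k_5), S(k_4,k_5)) all reduce to 0 modulo the current basis, so we have a Gröbner basis.
Inter-reduce: drop elements whose leading term is divisible by another's, tail-reduce, and make monic.
Reduced Gröbner basis: {p + q, q^2}.
Label its elements g_1 = p + q, g_2 = q^2.

Reduce h = p^2 + p modulo G:
  leading term p^2: subtract (p)·g_1 from p^2 + p → pq + p
  leading term pq: subtract (q)·g_1 from pq + p → p + q^2
  leading term p: subtract (1)·g_1 from p + q^2 → q^2 + q
  leading term q^2: subtract (1)·g_2 from q^2 + q → q
  leading term q: no divisor's leading term divides it; move q to the remainder.
  normal form = q.
The normal form is nonzero, so h ∉ I. Since h minus its normal form lies in I, I + (h) = I + (r) where r = q; decide whether this ideal is the whole ring.
Run Buchberger on G together with r (pairs among the g_i already reduce to 0 since G is a Gröbner basis):
g_1 = p + q, LT = p.
g_2 = q^2, LT = q^2.
r = q, LT = q.

The S-polynomials (S(g_1,g_2), S(g_1,r), S(g_2,r)) all reduce to 0 modulo the current basis, so we have a Gröbner basis.
Inter-reduce: drop elements whose leading term is divisible by another's, tail-reduce, and make monic.
Reduced Gröbner basis: {p, q}.
The reduced Gröbner basis of I + (h) is {p, q} ≠ {1}, a proper ideal, so the enlarged system stays consistent: h is independent of I, with normal form q.

p^2 + p is independent of I; its normal form modulo I is q.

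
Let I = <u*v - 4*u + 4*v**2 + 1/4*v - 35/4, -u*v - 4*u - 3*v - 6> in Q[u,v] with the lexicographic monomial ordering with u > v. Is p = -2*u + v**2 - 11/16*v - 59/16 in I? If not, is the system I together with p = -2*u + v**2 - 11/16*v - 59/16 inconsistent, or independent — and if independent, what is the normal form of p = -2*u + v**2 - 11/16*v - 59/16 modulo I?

First compute the reduced Gröbner basis of I by Buchberger's algorithm.
f_1 = u*v - 4*u + 4*v**2 + 1/4*v - 35/4, LT = u*v.
f_2 = -u*v - 4*u - 3*v - 6, LT = u*v.

S(f_1,f_2): lcm = u*v. S = -8*u + 4*v**2 - 11/4*v - 59/4.
  leading term u: no divisor's leading term divides it; move -8*u to the remainder.
  leading term v**2: no divisor's leading term divides it; move 4*v**2 to the remainder.
  leading term v: no divisor's leading term divides it; move -11/4*v to the remainder.
  leading term 1: no divisor's leading term divides it; move -59/4 to the remainder.
  remainder -8*u + 4*v**2 - 11/4*v - 59/4 ≠ 0; add h_3 = -8*u + 4*v**2 - 11/4*v - 59/4 to the basis.

S(f_1,h_3): lcm = u*v. S = -4*u + 1/2*v**3 + 117/32*v**2 - 51/32*v - 35/4.
  leading term u: subtract (1/2)·h_3 from -4*u + 1/2*v**3 + 117/32*v**2 - 51/32*v - 35/4 → 1/2*v**3 + 53/32*v**2 - 7/32*v - 11/8
  leading term v**3: no divisor's leading term divides it; move 1/2*v**3 to the remainder.
  leading term v**2: no divisor's leading term divides it; move 53/32*v**2 to the remainder.
  leading term v: no divisor's leading term divides it; move -7/32*v to the remainder.
  leading term 1: no divisor's leading term divides it; move -11/8 to the remainder.
  remainder 1/2*v**3 + 53/32*v**2 - 7/32*v - 11/8 ≠ 0; add h_4 = 1/2*v**3 + 53/32*v**2 - 7/32*v - 11/8 to the basis.

The other S-polynomials (S(f_2,h_3), S(f_1,h_4), S(f_2,h_4), S(h_3,h_4)) all reduce to 0 modulo the current basis, so we have a Gröbner basis.
Inter-reduce: drop elements whose leading term is divisible by another's, tail-reduce, and make monic.
Reduced Gröbner basis: {u - 1/2*v**2 + 11/32*v + 59/32, v**3 + 53/16*v**2 - 7/16*v - 11/4}.
Label its elements g_1 = u - 1/2*v**2 + 11/32*v + 59/32, g_2 = v**3 + 53/16*v**2 - 7/16*v - 11/4.

Reduce p = -2*u + v**2 - 11/16*v - 59/16 modulo G:
  leading term u: subtract (-2)·g_1 from -2*u + v**2 - 11/16*v - 59/16 → 0
  normal form = 0.
Since the normal form is 0, p ∈ I.

-2*u + v**2 - 11/16*v - 59/16 lies in I (it reduces to 0).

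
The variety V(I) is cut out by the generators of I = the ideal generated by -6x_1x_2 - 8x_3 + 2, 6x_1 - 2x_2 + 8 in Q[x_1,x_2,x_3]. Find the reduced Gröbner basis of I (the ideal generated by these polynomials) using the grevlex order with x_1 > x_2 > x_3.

f_1 = -6x_1x_2 - 8x_3 + 2, LT = x_1x_2.
f_2 = 6x_1 - 2x_2 + 8, LT = x_1.

S(f_1,f_2): lcm = x_1x_2. S = \tfrac{1}{3}x_2^{2} - \tfrac{4}{3}x_2 + \tfrac{4}{3}x_3 - \tfrac{1}{3}.
  reduce S modulo (f_1, f_2):
  remainder \tfrac{1}{3}x_2^{2} - \tfrac{4}{3}x_2 + \tfrac{4}{3}x_3 - \tfrac{1}{3} ≠ 0; add g_3 = \tfrac{1}{3}x_2^{2} - \tfrac{4}{3}x_2 + \tfrac{4}{3}x_3 - \tfrac{1}{3} to the basis.

The other S-polynomials (S(f_1,g_3), S(f_2,g_3)) all reduce to 0 modulo the current basis, so we have a Gröbner basis.
Inter-reduce: drop elements whose leading term is divisible by another's, tail-reduce, and make monic.

G = {x_2^{2} - 4x_2 + 4x_3 - 1, x_1 - \tfrac{1}{3}x_2 + \tfrac{4}{3}}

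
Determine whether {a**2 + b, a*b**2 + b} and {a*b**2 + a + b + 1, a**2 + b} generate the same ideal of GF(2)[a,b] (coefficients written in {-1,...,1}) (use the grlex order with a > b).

For a fixed monomial order, each ideal has a unique reduced Gröbner basis; comparing bases decides equality.
Buchberger on the first generating set:
f_1 = a**2 + b, LT = a**2.
f_2 = a*b**2 + b, LT = a*b**2.

S(f_1,f_2): lcm = a**2*b**2. S = b**3 + a*b.
  leading term b**3: no divisor's leading term divides it; move b**3 to the remainder.
  leading term a*b: no divisor's leading term divides it; move a*b to the remainder.
  remainder b**3 + a*b ≠ 0; add g_3 = b**3 + a*b to the basis.

S(f_1,g_3): leading monomials are coprime, so the S-polynomial reduces to 0 (Buchberger's first criterion).
S(f_2,g_3): lcm = a*b**3. S = a**2*b + b**2.
  leading term a**2*b: subtract (b)·f_1 from a**2*b + b**2 → 0
  remainder 0.

Every S-polynomial of the final basis reduces to 0, so we have a Gröbner basis.
Inter-reduce: drop elements whose leading term is divisible by another's, tail-reduce, and make monic.
Reduced Gröbner basis: {a*b**2 + b, b**3 + a*b, a**2 + b}.

Buchberger on the second generating set:
h_1 = a*b**2 + a + b + 1, LT = a*b**2.
h_2 = a**2 + b, LT = a**2.

S(h_1,h_2): lcm = a**2*b**2. S = b**3 + a**2 + a*b + a.
  leading term b**3: no divisor's leading term divides it; move b**3 to the remainder.
  leading term a**2: subtract (1)·h_2 from a**2 + a*b + a → a*b + a + b
  leading term a*b: no divisor's leading term divides it; move a*b to the remainder.
  leading term a: no divisor's leading term divides it; move a to the remainder.
  leading term b: no divisor's leading term divides it; move b to the remainder.
  remainder b**3 + a*b + a + b ≠ 0; add k_3 = b**3 + a*b + a + b to the basis.

S(h_1,k_3): lcm = a*b**3. S = a**2*b + a**2 + b**2 + b.
  leading term a**2*b: subtract (b)·h_2 from a**2*b + a**2 + b**2 + b → a**2 + b
  leading term a**2: subtract (1)·h_2 from a**2 + b → 0
  remainder 0.

S(h_2,k_3): leading monomials are coprime, so the S-polynomial reduces to 0 (Buchberger's first criterion).
Every S-polynomial of the final basis reduces to 0, so we have a Gröbner basis.
Inter-reduce: drop elements whose leading term is divisible by another's, tail-reduce, and make monic.
Reduced Gröbner basis: {a*b**2 + a + b + 1, b**3 + a*b + a + b, a**2 + b}.

The bases are distinct; the ideals are different.

No, the ideals differ.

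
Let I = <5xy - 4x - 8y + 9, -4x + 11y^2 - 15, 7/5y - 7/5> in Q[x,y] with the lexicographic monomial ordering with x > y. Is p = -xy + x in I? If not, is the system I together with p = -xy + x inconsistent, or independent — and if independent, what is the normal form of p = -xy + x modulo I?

-xy + x lies in I (it reduces to 0).

First compute the reduced Gröbner basis of I by Buchberger's algorithm.
f_1 = 5xy - 4x - 8y + 9, LT = xy.
f_2 = -4x + 11y^2 - 15, LT = x.
f_3 = 7/5y - 7/5, LT = y.

The S-polynomials (S(f_1,f_2), S(f_1,f_3), S(f_2,f_3)) all reduce to 0 modulo the current basis, so we have a Gröbner basis.
Inter-reduce: drop elements whose leading term is divisible by another's, tail-reduce, and make monic.
Reduced Gröbner basis: {x + 1, y - 1}.
Label its elements g_1 = x + 1, g_2 = y - 1.

Reduce p = -xy + x modulo G:
  leading term xy: subtract (-y)·g_1 from -xy + x → x + y
  leading term x: subtract (1)·g_1 from x + y → y - 1
  leading term y: subtract (1)·g_2 from y - 1 → 0
  normal form = 0.
Since the normal form is 0, p ∈ I.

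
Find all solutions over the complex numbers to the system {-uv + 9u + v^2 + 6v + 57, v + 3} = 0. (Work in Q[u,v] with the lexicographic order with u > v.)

Compute a lex Gröbner basis by Buchberger's algorithm.
f_1 = -uv + 9u + v^2 + 6v + 57, LT = uv.
f_2 = v + 3, LT = v.

S(f_1,f_2): lcm = uv. S = -12u - v^2 - 6v - 57.
  leading term u: no divisor's leading term divides it; move -12u to the remainder.
  leading term v^2: subtract (-v)·f_2 from -v^2 - 6v - 57 → -3v - 57
  leading term v: subtract (-3)·f_2 from -3v - 57 → -48
  leading term 1: no divisor's leading term divides it; move -48 to the remainder.
  remainder -12u - 48 ≠ 0; add h_3 = -12u - 48 to the basis.

The other S-polynomials (S(f_1,h_3), S(f_2,h_3)) all reduce to 0 modulo the current basis, so we have a Gröbner basis.
Inter-reduce: drop elements whose leading term is divisible by another's, tail-reduce, and make monic.
Reduced Gröbner basis: {u + 4, v + 3}.

A lex Gröbner basis eliminates variables successively. Here v + 3 depends only on v, with roots {-3}; lifting each root through the earlier basis elements recovers the full solutions.
  v = -3: the earlier basis element becomes u + 4 = 0, giving u = -4 — point (-4, -3).
Substituting each solution back into the original system confirms all equations vanish.

{(-4, -3)}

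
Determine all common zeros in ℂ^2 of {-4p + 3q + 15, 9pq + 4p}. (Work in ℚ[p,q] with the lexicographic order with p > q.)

{(0, -5), (41/12, -4/9)}

Compute a lex Gröbner basis by Buchberger's algorithm.
f_1 = -4p + 3q + 15, LT = p.
f_2 = 9pq + 4p, LT = pq.

S(f_1,f_2): lcm = pq. S = -4/9p - ¾q² - 15/4q.
  leading term p: subtract (1/9)·f_1 from -4/9p - ¾q² - 15/4q → -¾q² - 49/12q - 5/3
  leading term q²: no divisor's leading term divides it; move -¾q² to the remainder.
  leading term q: no divisor's leading term divides it; move -49/12q to the remainder.
  leading term 1: no divisor's leading term divides it; move -5/3 to the remainder.
  remainder -¾q² - 49/12q - 5/3 ≠ 0; add h_3 = -¾q² - 49/12q - 5/3 to the basis.

The other S-polynomials (S(f_1,h_3), S(f_2,h_3)) all reduce to 0 modulo the current basis, so we have a Gröbner basis.
Inter-reduce: drop elements whose leading term is divisible by another's, tail-reduce, and make monic.
Reduced Gröbner basis: {p - ¾q - 15/4, q² + 49/9q + 20/9}.

A lex Gröbner basis eliminates variables successively. Here q² + 49/9q + 20/9 depends only on q, with roots {-5, -4/9}; lifting each root through the earlier basis elements recovers the full solutions.
  q = -5: the earlier basis element becomes p = 0, giving p = 0 — point (0, -5).
  q = -4/9: the earlier basis element becomes p - 41/12 = 0, giving p = 41/12 — point (41/12, -4/9).
Substituting each solution back into the original system confirms all equations vanish.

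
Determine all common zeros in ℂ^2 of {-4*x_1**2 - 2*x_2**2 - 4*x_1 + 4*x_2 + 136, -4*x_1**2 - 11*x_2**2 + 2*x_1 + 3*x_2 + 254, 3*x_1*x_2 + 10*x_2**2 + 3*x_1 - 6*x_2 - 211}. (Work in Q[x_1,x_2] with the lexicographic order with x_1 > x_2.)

{(5, 4)}

Compute a lex Gröbner basis by Buchberger's algorithm.
f_1 = -4*x_1**2 - 4*x_1 - 2*x_2**2 + 4*x_2 + 136, LT = x_1**2.
f_2 = -4*x_1**2 + 2*x_1 - 11*x_2**2 + 3*x_2 + 254, LT = x_1**2.
f_3 = 3*x_1*x_2 + 3*x_1 + 10*x_2**2 - 6*x_2 - 211, LT = x_1*x_2.

S(f_1,f_2): lcm = x_1**2. S = 3/2*x_1 - 9/4*x_2**2 - 1/4*x_2 + 59/2.
  leading term x_1: no divisor's leading term divides it; move 3/2*x_1 to the remainder.
  leading term x_2**2: no divisor's leading term divides it; move -9/4*x_2**2 to the remainder.
  leading term x_2: no divisor's leading term divides it; move -1/4*x_2 to the remainder.
  leading term 1: no divisor's leading term divides it; move 59/2 to the remainder.
  remainder 3/2*x_1 - 9/4*x_2**2 - 1/4*x_2 + 59/2 ≠ 0; add h_4 = 3/2*x_1 - 9/4*x_2**2 - 1/4*x_2 + 59/2 to the basis.

S(f_1,f_3): lcm = x_1**2*x_2. S = -x_1**2 - 10/3*x_1*x_2**2 + 3*x_1*x_2 + 211/3*x_1 + 1/2*x_2**3 - x_2**2 - 34*x_2.
  leading term x_1**2: subtract (1/4)·f_1 from -x_1**2 - 10/3*x_1*x_2**2 + 3*x_1*x_2 + 211/3*x_1 + 1/2*x_2**3 - x_2**2 - 34*x_2 → -10/3*x_1*x_2**2 + 3*x_1*x_2 + 214/3*x_1 + 1/2*x_2**3 - 1/2*x_2**2 - 35*x_2 - 34
  leading term x_1*x_2**2: subtract (-10/9*x_2)·f_3 from -10/3*x_1*x_2**2 + 3*x_1*x_2 + 214/3*x_1 + 1/2*x_2**3 - 1/2*x_2**2 - 35*x_2 - 34 → 19/3*x_1*x_2 + 214/3*x_1 + 209/18*x_2**3 - 43/6*x_2**2 - 2425/9*x_2 - 34
  leading term x_1*x_2: subtract (19/9)·f_3 from 19/3*x_1*x_2 + 214/3*x_1 + 209/18*x_2**3 - 43/6*x_2**2 - 2425/9*x_2 - 34 → 65*x_1 + 209/18*x_2**3 - 509/18*x_2**2 - 2311/9*x_2 + 3703/9
  leading term x_1: subtract (130/3)·h_4 from 65*x_1 + 209/18*x_2**3 - 509/18*x_2**2 - 2311/9*x_2 + 3703/9 → 209/18*x_2**3 + 623/9*x_2**2 - 4427/18*x_2 - 7802/9
  leading term x_2**3: no divisor's leading term divides it; move 209/18*x_2**3 to the remainder.
  leading term x_2**2: no divisor's leading term divides it; move 623/9*x_2**2 to the remainder.
  leading term x_2: no divisor's leading term divides it; move -4427/18*x_2 to the remainder.
  leading term 1: no divisor's leading term divides it; move -7802/9 to the remainder.
  remainder 209/18*x_2**3 + 623/9*x_2**2 - 4427/18*x_2 - 7802/9 ≠ 0; add h_5 = 209/18*x_2**3 + 623/9*x_2**2 - 4427/18*x_2 - 7802/9 to the basis.

S(f_2,f_3): lcm = x_1**2*x_2. S = -x_1**2 - 10/3*x_1*x_2**2 + 3/2*x_1*x_2 + 211/3*x_1 + 11/4*x_2**3 - 3/4*x_2**2 - 127/2*x_2.
  leading term x_1**2: subtract (1/4)·f_1 from -x_1**2 - 10/3*x_1*x_2**2 + 3/2*x_1*x_2 + 211/3*x_1 + 11/4*x_2**3 - 3/4*x_2**2 - 127/2*x_2 → -10/3*x_1*x_2**2 + 3/2*x_1*x_2 + 214/3*x_1 + 11/4*x_2**3 - 1/4*x_2**2 - 129/2*x_2 - 34
  leading term x_1*x_2**2: subtract (-10/9*x_2)·f_3 from -10/3*x_1*x_2**2 + 3/2*x_1*x_2 + 214/3*x_1 + 11/4*x_2**3 - 1/4*x_2**2 - 129/2*x_2 - 34 → 29/6*x_1*x_2 + 214/3*x_1 + 499/36*x_2**3 - 83/12*x_2**2 - 5381/18*x_2 - 34
  leading term x_1*x_2: subtract (29/18)·f_3 from 29/6*x_1*x_2 + 214/3*x_1 + 499/36*x_2**3 - 83/12*x_2**2 - 5381/18*x_2 - 34 → 133/2*x_1 + 499/36*x_2**3 - 829/36*x_2**2 - 5207/18*x_2 + 5507/18
  leading term x_1: subtract (133/3)·h_4 from 133/2*x_1 + 499/36*x_2**3 - 829/36*x_2**2 - 5207/18*x_2 + 5507/18 → 499/36*x_2**3 + 1381/18*x_2**2 - 10015/36*x_2 - 9017/9
  leading term x_2**3: subtract (499/418)·h_5 from 499/36*x_2**3 + 1381/18*x_2**2 - 10015/36*x_2 - 9017/9 → -1236/209*x_2**2 + 339/22*x_2 + 6894/209
  leading term x_2**2: no divisor's leading term divides it; move -1236/209*x_2**2 to the remainder.
  leading term x_2: no divisor's leading term divides it; move 339/22*x_2 to the remainder.
  leading term 1: no divisor's leading term divides it; move 6894/209 to the remainder.
  remainder -1236/209*x_2**2 + 339/22*x_2 + 6894/209 ≠ 0; add h_6 = -1236/209*x_2**2 + 339/22*x_2 + 6894/209 to the basis.

S(f_1,h_4): lcm = x_1**2. S = 3/2*x_1*x_2**2 + 1/6*x_1*x_2 - 56/3*x_1 + 1/2*x_2**2 - x_2 - 34.
  leading term x_1*x_2**2: subtract (1/2*x_2)·f_3 from 3/2*x_1*x_2**2 + 1/6*x_1*x_2 - 56/3*x_1 + 1/2*x_2**2 - x_2 - 34 → -4/3*x_1*x_2 - 56/3*x_1 - 5*x_2**3 + 7/2*x_2**2 + 209/2*x_2 - 34
  leading term x_1*x_2: subtract (-4/9)·f_3 from -4/3*x_1*x_2 - 56/3*x_1 - 5*x_2**3 + 7/2*x_2**2 + 209/2*x_2 - 34 → -52/3*x_1 - 5*x_2**3 + 143/18*x_2**2 + 611/6*x_2 - 1150/9
  leading term x_1: subtract (-104/9)·h_4 from -52/3*x_1 - 5*x_2**3 + 143/18*x_2**2 + 611/6*x_2 - 1150/9 → -5*x_2**3 - 325/18*x_2**2 + 1781/18*x_2 + 1918/9
  leading term x_2**3: subtract (-90/209)·h_5 from -5*x_2**3 - 325/18*x_2**2 + 1781/18*x_2 + 1918/9 → 44215/3762*x_2**2 - 1379/198*x_2 - 301318/1881
  leading term x_2**2: subtract (-44215/22248)·h_6 from 44215/3762*x_2**2 - 1379/198*x_2 - 301318/1881 → 350909/14832*x_2 - 350909/3708
  leading term x_2: no divisor's leading term divides it; move 350909/14832*x_2 to the remainder.
  leading term 1: no divisor's leading term divides it; move -350909/3708 to the remainder.
  remainder 350909/14832*x_2 - 350909/3708 ≠ 0; add h_7 = 350909/14832*x_2 - 350909/3708 to the basis.

The other S-polynomials (S(f_2,h_4), S(f_3,h_4), S(f_1,h_5), S(f_2,h_5), S(f_3,h_5), S(h_4,h_5), S(f_1,h_6), S(f_2,h_6), S(f_3,h_6), S(h_4,h_6), S(h_5,h_6), S(f_1,h_7), S(f_2,h_7), S(f_3,h_7), S(h_4,h_7), S(h_5,h_7), S(h_6,h_7)) all reduce to 0 modulo the current basis, so we have a Gröbner basis.
Inter-reduce: drop elements whose leading term is divisible by another's, tail-reduce, and make monic.
Reduced Gröbner basis: {x_1 - 5, x_2 - 4}.

From the last basis element, x_2 - 4 = 0, so x_2 takes values in {4}. Each choice, substituted upward through the basis, yields the corresponding point(s) of the solution set.
  x_2 = 4: the earlier basis element becomes x_1 - 5 = 0, giving x_1 = 5 — point (5, 4).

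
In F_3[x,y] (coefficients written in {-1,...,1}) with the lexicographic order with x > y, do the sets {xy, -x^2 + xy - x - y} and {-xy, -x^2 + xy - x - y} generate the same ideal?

Since reduced Gröbner bases are canonical representatives of ideals under a given ordering, it suffices to compute and compare them.
Buchberger on the first generating set:
f_1 = xy, LT = xy.
f_2 = -x^2 + xy - x - y, LT = x^2.

S(f_1,f_2): lcm = x^2y. S = xy^2 - xy - y^2.
  leading term xy^2: subtract (y)·f_1 from xy^2 - xy - y^2 → -xy - y^2
  leading term xy: subtract (-1)·f_1 from -xy - y^2 → -y^2
  leading term y^2: no divisor's leading term divides it; move -y^2 to the remainder.
  remainder -y^2 ≠ 0; add g_3 = -y^2 to the basis.

The other S-polynomials (S(f_1,g_3), S(f_2,g_3)) all reduce to 0 modulo the current basis, so we have a Gröbner basis.
Inter-reduce: drop elements whose leading term is divisible by another's, tail-reduce, and make monic.
Reduced Gröbner basis: {x^2 + x + y, xy, y^2}.

Buchberger on the second generating set:
h_1 = -xy, LT = xy.
h_2 = -x^2 + xy - x - y, LT = x^2.

S(h_1,h_2): lcm = x^2y. S = xy^2 - xy - y^2.
  leading term xy^2: subtract (-y)·h_1 from xy^2 - xy - y^2 → -xy - y^2
  leading term xy: subtract (1)·h_1 from -xy - y^2 → -y^2
  leading term y^2: no divisor's leading term divides it; move -y^2 to the remainder.
  remainder -y^2 ≠ 0; add k_3 = -y^2 to the basis.

The other S-polynomials (S(h_1,k_3), S(h_2,k_3)) all reduce to 0 modulo the current basis, so we have a Gröbner basis.
Inter-reduce: drop elements whose leading term is divisible by another's, tail-reduce, and make monic.
Reduced Gröbner basis: {x^2 + x + y, xy, y^2}.

The two bases agree; hence the ideals are identical.

Yes, the ideals are equal.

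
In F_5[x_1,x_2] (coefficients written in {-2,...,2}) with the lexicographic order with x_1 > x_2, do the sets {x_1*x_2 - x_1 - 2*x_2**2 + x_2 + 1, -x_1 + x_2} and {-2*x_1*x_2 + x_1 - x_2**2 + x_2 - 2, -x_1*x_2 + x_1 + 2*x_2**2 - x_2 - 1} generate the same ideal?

Two ideals are equal iff their reduced Gröbner bases coincide (the reduced basis is unique for a fixed ordering).
Buchberger on the first generating set:
f_1 = x_1*x_2 - x_1 - 2*x_2**2 + x_2 + 1, LT = x_1*x_2.
f_2 = -x_1 + x_2, LT = x_1.

S(f_1,f_2): lcm = x_1*x_2. S = -x_1 - x_2**2 + x_2 + 1.
  leading term x_1: subtract (1)·f_2 from -x_1 - x_2**2 + x_2 + 1 → -x_2**2 + 1
  leading term x_2**2: no divisor's leading term divides it; move -x_2**2 to the remainder.
  leading term 1: no divisor's leading term divides it; move 1 to the remainder.
  remainder -x_2**2 + 1 ≠ 0; add g_3 = -x_2**2 + 1 to the basis.

The other S-polynomials (S(f_1,g_3), S(f_2,g_3)) all reduce to 0 modulo the current basis, so we have a Gröbner basis.
Inter-reduce: drop elements whose leading term is divisible by another's, tail-reduce, and make monic.
Reduced Gröbner basis: {x_1 - x_2, x_2**2 - 1}.

Buchberger on the second generating set:
h_1 = -2*x_1*x_2 + x_1 - x_2**2 + x_2 - 2, LT = x_1*x_2.
h_2 = -x_1*x_2 + x_1 + 2*x_2**2 - x_2 - 1, LT = x_1*x_2.

S(h_1,h_2): lcm = x_1*x_2. S = -2*x_1 + x_2.
  leading term x_1: no divisor's leading term divides it; move -2*x_1 to the remainder.
  leading term x_2: no divisor's leading term divides it; move x_2 to the remainder.
  remainder -2*x_1 + x_2 ≠ 0; add k_3 = -2*x_1 + x_2 to the basis.

S(h_1,k_3): lcm = x_1*x_2. S = 2*x_1 + x_2**2 + 2*x_2 + 1.
  leading term x_1: subtract (-1)·k_3 from 2*x_1 + x_2**2 + 2*x_2 + 1 → x_2**2 - 2*x_2 + 1
  leading term x_2**2: no divisor's leading term divides it; move x_2**2 to the remainder.
  leading term x_2: no divisor's leading term divides it; move -2*x_2 to the remainder.
  leading term 1: no divisor's leading term divides it; move 1 to the remainder.
  remainder x_2**2 - 2*x_2 + 1 ≠ 0; add k_4 = x_2**2 - 2*x_2 + 1 to the basis.

The other S-polynomials (S(h_2,k_3), S(h_1,k_4), S(h_2,k_4), S(k_3,k_4)) all reduce to 0 modulo the current basis, so we have a Gröbner basis.
Inter-reduce: drop elements whose leading term is divisible by another's, tail-reduce, and make monic.
Reduced Gröbner basis: {x_1 + 2*x_2, x_2**2 - 2*x_2 + 1}.

The bases are distinct; the ideals are different.

No, the ideals differ.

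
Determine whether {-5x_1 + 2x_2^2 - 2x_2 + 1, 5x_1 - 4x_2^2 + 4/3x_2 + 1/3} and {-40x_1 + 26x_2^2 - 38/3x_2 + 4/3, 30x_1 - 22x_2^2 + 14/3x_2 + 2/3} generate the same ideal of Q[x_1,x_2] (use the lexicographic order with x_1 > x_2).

Since reduced Gröbner bases are canonical representatives of ideals under a given ordering, it suffices to compute and compare them.
Buchberger on the first generating set:
f_1 = -5x_1 + 2x_2^2 - 2x_2 + 1, LT = x_1.
f_2 = 5x_1 - 4x_2^2 + 4/3x_2 + 1/3, LT = x_1.

S(f_1,f_2): lcm = x_1. S = 2/5x_2^2 + 2/15x_2 - 4/15.
  leading term x_2^2: no divisor's leading term divides it; move 2/5x_2^2 to the remainder.
  leading term x_2: no divisor's leading term divides it; move 2/15x_2 to the remainder.
  leading term 1: no divisor's leading term divides it; move -4/15 to the remainder.
  remainder 2/5x_2^2 + 2/15x_2 - 4/15 ≠ 0; add g_3 = 2/5x_2^2 + 2/15x_2 - 4/15 to the basis.

The other S-polynomials (S(f_1,g_3), S(f_2,g_3)) all reduce to 0 modulo the current basis, so we have a Gröbner basis.
Inter-reduce: drop elements whose leading term is divisible by another's, tail-reduce, and make monic.
Reduced Gröbner basis: {x_1 + 8/15x_2 - 7/15, x_2^2 + 1/3x_2 - 2/3}.

Buchberger on the second generating set:
h_1 = -40x_1 + 26x_2^2 - 38/3x_2 + 4/3, LT = x_1.
h_2 = 30x_1 - 22x_2^2 + 14/3x_2 + 2/3, LT = x_1.

S(h_1,h_2): lcm = x_1. S = 1/12x_2^2 + 29/180x_2 - 1/18.
  leading term x_2^2: no divisor's leading term divides it; move 1/12x_2^2 to the remainder.
  leading term x_2: no divisor's leading term divides it; move 29/180x_2 to the remainder.
  leading term 1: no divisor's leading term divides it; move -1/18 to the remainder.
  remainder 1/12x_2^2 + 29/180x_2 - 1/18 ≠ 0; add k_3 = 1/12x_2^2 + 29/180x_2 - 1/18 to the basis.

The other S-polynomials (S(h_1,k_3), S(h_2,k_3)) all reduce to 0 modulo the current basis, so we have a Gröbner basis.
Inter-reduce: drop elements whose leading term is divisible by another's, tail-reduce, and make monic.
Reduced Gröbner basis: {x_1 + 118/75x_2 - 7/15, x_2^2 + 29/15x_2 - 2/3}.

The bases are distinct; the ideals are different.

No, the ideals differ.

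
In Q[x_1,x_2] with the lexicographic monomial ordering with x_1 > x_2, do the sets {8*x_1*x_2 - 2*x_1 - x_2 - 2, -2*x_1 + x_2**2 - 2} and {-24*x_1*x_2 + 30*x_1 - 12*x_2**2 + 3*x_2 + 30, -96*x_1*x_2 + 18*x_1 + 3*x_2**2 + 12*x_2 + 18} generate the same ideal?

For a fixed monomial order, each ideal has a unique reduced Gröbner basis; comparing bases decides equality.
Buchberger on the first generating set:
f_1 = 8*x_1*x_2 - 2*x_1 - x_2 - 2, LT = x_1*x_2.
f_2 = -2*x_1 + x_2**2 - 2, LT = x_1.

S(f_1,f_2): lcm = x_1*x_2. S = -1/4*x_1 + 1/2*x_2**3 - 9/8*x_2 - 1/4.
  reduce S modulo (f_1, f_2):
  remainder 1/2*x_2**3 - 1/8*x_2**2 - 9/8*x_2 ≠ 0; add g_3 = 1/2*x_2**3 - 1/8*x_2**2 - 9/8*x_2 to the basis.

The other S-polynomials (S(f_1,g_3), S(f_2,g_3)) all reduce to 0 modulo the current basis, so we have a Gröbner basis.
Inter-reduce: drop elements whose leading term is divisible by another's, tail-reduce, and make monic.
Reduced Gröbner basis: {x_1 - 1/2*x_2**2 + 1, x_2**3 - 1/4*x_2**2 - 9/4*x_2}.

Buchberger on the second generating set:
h_1 = -24*x_1*x_2 + 30*x_1 - 12*x_2**2 + 3*x_2 + 30, LT = x_1*x_2.
h_2 = -96*x_1*x_2 + 18*x_1 + 3*x_2**2 + 12*x_2 + 18, LT = x_1*x_2.

S(h_1,h_2): lcm = x_1*x_2. S = -17/16*x_1 + 17/32*x_2**2 - 17/16.
  reduce S modulo (h_1, h_2):
  remainder -17/16*x_1 + 17/32*x_2**2 - 17/16 ≠ 0; add k_3 = -17/16*x_1 + 17/32*x_2**2 - 17/16 to the basis.

S(h_1,k_3): lcm = x_1*x_2. S = -5/4*x_1 + 1/2*x_2**3 + 1/2*x_2**2 - 9/8*x_2 - 5/4.
  reduce S modulo (h_1, h_2, k_3):
  remainder 1/2*x_2**3 - 1/8*x_2**2 - 9/8*x_2 ≠ 0; add k_4 = 1/2*x_2**3 - 1/8*x_2**2 - 9/8*x_2 to the basis.

The other S-polynomials (S(h_2,k_3), S(h_1,k_4), S(h_2,k_4), S(k_3,k_4)) all reduce to 0 modulo the current basis, so we have a Gröbner basis.
Inter-reduce: drop elements whose leading term is divisible by another's, tail-reduce, and make monic.
Reduced Gröbner basis: {x_1 - 1/2*x_2**2 + 1, x_2**3 - 1/4*x_2**2 - 9/4*x_2}.

The two bases agree; hence the ideals are identical.

Yes, the ideals are equal.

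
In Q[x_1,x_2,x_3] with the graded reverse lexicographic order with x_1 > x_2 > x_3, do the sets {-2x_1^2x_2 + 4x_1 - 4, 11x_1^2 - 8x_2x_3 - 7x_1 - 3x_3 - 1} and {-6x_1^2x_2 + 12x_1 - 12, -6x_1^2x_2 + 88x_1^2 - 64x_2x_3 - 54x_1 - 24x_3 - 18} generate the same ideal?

For a fixed monomial order, each ideal has a unique reduced Gröbner basis; comparing bases decides equality.
Buchberger on the first generating set:
f_1 = -2x_1^2x_2 + 4x_1 - 4, LT = x_1^2x_2.
f_2 = 11x_1^2 - 8x_2x_3 - 7x_1 - 3x_3 - 1, LT = x_1^2.

S(f_1,f_2): lcm = x_1^2x_2. S = 8/11x_2^2x_3 + 7/11x_1x_2 + 3/11x_2x_3 - 2x_1 + 1/11x_2 + 2.
  leading term x_2^2x_3: no divisor's leading term divides it; move 8/11x_2^2x_3 to the remainder.
  leading term x_1x_2: no divisor's leading term divides it; move 7/11x_1x_2 to the remainder.
  leading term x_2x_3: no divisor's leading term divides it; move 3/11x_2x_3 to the remainder.
  leading term x_1: no divisor's leading term divides it; move -2x_1 to the remainder.
  leading term x_2: no divisor's leading term divides it; move 1/11x_2 to the remainder.
  leading term 1: no divisor's leading term divides it; move 2 to the remainder.
  remainder 8/11x_2^2x_3 + 7/11x_1x_2 + 3/11x_2x_3 - 2x_1 + 1/11x_2 + 2 ≠ 0; add g_3 = 8/11x_2^2x_3 + 7/11x_1x_2 + 3/11x_2x_3 - 2x_1 + 1/11x_2 + 2 to the basis.

S(f_1,g_3): lcm = x_1^2x_2^2x_3. S = -7/8x_1^3x_2 - 3/8x_1^2x_2x_3 + 11/4x_1^3 - 1/8x_1^2x_2 - 2x_1x_2x_3 - 11/4x_1^2 + 2x_2x_3.
  leading term x_1^3x_2: subtract (7/16x_1)·f_1 from -7/8x_1^3x_2 - 3/8x_1^2x_2x_3 + 11/4x_1^3 - 1/8x_1^2x_2 - 2x_1x_2x_3 - 11/4x_1^2 + 2x_2x_3 → -3/8x_1^2x_2x_3 + 11/4x_1^3 - 1/8x_1^2x_2 - 2x_1x_2x_3 - 9/2x_1^2 + 2x_2x_3 + 7/4x_1
  leading term x_1^2x_2x_3: subtract (3/16x_3)·f_1 from -3/8x_1^2x_2x_3 + 11/4x_1^3 - 1/8x_1^2x_2 - 2x_1x_2x_3 - 9/2x_1^2 + 2x_2x_3 + 7/4x_1 → 11/4x_1^3 - 1/8x_1^2x_2 - 2x_1x_2x_3 - 9/2x_1^2 - 3/4x_1x_3 + 2x_2x_3 + 7/4x_1 + 3/4x_3
  leading term x_1^3: subtract (1/4x_1)·f_2 from 11/4x_1^3 - 1/8x_1^2x_2 - 2x_1x_2x_3 - 9/2x_1^2 - 3/4x_1x_3 + 2x_2x_3 + 7/4x_1 + 3/4x_3 → -1/8x_1^2x_2 - 11/4x_1^2 + 2x_2x_3 + 2x_1 + 3/4x_3
  leading term x_1^2x_2: subtract (1/16)·f_1 from -1/8x_1^2x_2 - 11/4x_1^2 + 2x_2x_3 + 2x_1 + 3/4x_3 → -11/4x_1^2 + 2x_2x_3 + 7/4x_1 + 3/4x_3 + 1/4
  leading term x_1^2: subtract (-1/4)·f_2 from -11/4x_1^2 + 2x_2x_3 + 7/4x_1 + 3/4x_3 + 1/4 → 0
  remainder 0.

S(f_2,g_3): leading monomials are coprime, so the S-polynomial reduces to 0 (Buchberger's first criterion).
Every S-polynomial of the final basis reduces to 0, so we have a Gröbner basis.
Inter-reduce: drop elements whose leading term is divisible by another's, tail-reduce, and make monic.
Reduced Gröbner basis: {x_2^2x_3 + 7/8x_1x_2 + 3/8x_2x_3 - 11/4x_1 + 1/8x_2 + 11/4, x_1^2 - 8/11x_2x_3 - 7/11x_1 - 3/11x_3 - 1/11}.

Buchberger on the second generating set:
h_1 = -6x_1^2x_2 + 12x_1 - 12, LT = x_1^2x_2.
h_2 = -6x_1^2x_2 + 88x_1^2 - 64x_2x_3 - 54x_1 - 24x_3 - 18, LT = x_1^2x_2.

S(h_1,h_2): lcm = x_1^2x_2. S = 44/3x_1^2 - 32/3x_2x_3 - 11x_1 - 4x_3 - 1.
  leading term x_1^2: no divisor's leading term divides it; move 44/3x_1^2 to the remainder.
  leading term x_2x_3: no divisor's leading term divides it; move -32/3x_2x_3 to the remainder.
  leading term x_1: no divisor's leading term divides it; move -11x_1 to the remainder.
  leading term x_3: no divisor's leading term divides it; move -4x_3 to the remainder.
  leading term 1: no divisor's leading term divides it; move -1 to the remainder.
  remainder 44/3x_1^2 - 32/3x_2x_3 - 11x_1 - 4x_3 - 1 ≠ 0; add k_3 = 44/3x_1^2 - 32/3x_2x_3 - 11x_1 - 4x_3 - 1 to the basis.

S(h_1,k_3): lcm = x_1^2x_2. S = 8/11x_2^2x_3 + 3/4x_1x_2 + 3/11x_2x_3 - 2x_1 + 3/44x_2 + 2.
  leading term x_2^2x_3: no divisor's leading term divides it; move 8/11x_2^2x_3 to the remainder.
  leading term x_1x_2: no divisor's leading term divides it; move 3/4x_1x_2 to the remainder.
  leading term x_2x_3: no divisor's leading term divides it; move 3/11x_2x_3 to the remainder.
  leading term x_1: no divisor's leading term divides it; move -2x_1 to the remainder.
  leading term x_2: no divisor's leading term divides it; move 3/44x_2 to the remainder.
  leading term 1: no divisor's leading term divides it; move 2 to the remainder.
  remainder 8/11x_2^2x_3 + 3/4x_1x_2 + 3/11x_2x_3 - 2x_1 + 3/44x_2 + 2 ≠ 0; add k_4 = 8/11x_2^2x_3 + 3/4x_1x_2 + 3/11x_2x_3 - 2x_1 + 3/44x_2 + 2 to the basis.

S(h_2,k_3): lcm = x_1^2x_2. S = 8/11x_2^2x_3 - 44/3x_1^2 + 3/4x_1x_2 + 361/33x_2x_3 + 9x_1 + 3/44x_2 + 4x_3 + 3.
  leading term x_2^2x_3: subtract (1)·k_4 from 8/11x_2^2x_3 - 44/3x_1^2 + 3/4x_1x_2 + 361/33x_2x_3 + 9x_1 + 3/44x_2 + 4x_3 + 3 → -44/3x_1^2 + 32/3x_2x_3 + 11x_1 + 4x_3 + 1
  leading term x_1^2: subtract (-1)·k_3 from -44/3x_1^2 + 32/3x_2x_3 + 11x_1 + 4x_3 + 1 → 0
  remainder 0.

S(h_1,k_4): lcm = x_1^2x_2^2x_3. S = -33/32x_1^3x_2 - 3/8x_1^2x_2x_3 + 11/4x_1^3 - 3/32x_1^2x_2 - 2x_1x_2x_3 - 11/4x_1^2 + 2x_2x_3.
  leading term x_1^3x_2: subtract (11/64x_1)·h_1 from -33/32x_1^3x_2 - 3/8x_1^2x_2x_3 + 11/4x_1^3 - 3/32x_1^2x_2 - 2x_1x_2x_3 - 11/4x_1^2 + 2x_2x_3 → -3/8x_1^2x_2x_3 + 11/4x_1^3 - 3/32x_1^2x_2 - 2x_1x_2x_3 - 77/16x_1^2 + 2x_2x_3 + 33/16x_1
  leading term x_1^2x_2x_3: subtract (1/16x_3)·h_1 from -3/8x_1^2x_2x_3 + 11/4x_1^3 - 3/32x_1^2x_2 - 2x_1x_2x_3 - 77/16x_1^2 + 2x_2x_3 + 33/16x_1 → 11/4x_1^3 - 3/32x_1^2x_2 - 2x_1x_2x_3 - 77/16x_1^2 - 3/4x_1x_3 + 2x_2x_3 + 33/16x_1 + 3/4x_3
  leading term x_1^3: subtract (3/16x_1)·k_3 from 11/4x_1^3 - 3/32x_1^2x_2 - 2x_1x_2x_3 - 77/16x_1^2 - 3/4x_1x_3 + 2x_2x_3 + 33/16x_1 + 3/4x_3 → -3/32x_1^2x_2 - 11/4x_1^2 + 2x_2x_3 + 9/4x_1 + 3/4x_3
  leading term x_1^2x_2: subtract (1/64)·h_1 from -3/32x_1^2x_2 - 11/4x_1^2 + 2x_2x_3 + 9/4x_1 + 3/4x_3 → -11/4x_1^2 + 2x_2x_3 + 33/16x_1 + 3/4x_3 + 3/16
  leading term x_1^2: subtract (-3/16)·k_3 from -11/4x_1^2 + 2x_2x_3 + 33/16x_1 + 3/4x_3 + 3/16 → 0
  remainder 0.

S(h_2,k_4): lcm = x_1^2x_2^2x_3. S = -33/32x_1^3x_2 - 361/24x_1^2x_2x_3 + 32/3x_2^2x_3^2 + 11/4x_1^3 - 3/32x_1^2x_2 + 9x_1x_2x_3 + 4x_2x_3^2 - 11/4x_1^2 + 3x_2x_3.
  leading term x_1^3x_2: subtract (11/64x_1)·h_1 from -33/32x_1^3x_2 - 361/24x_1^2x_2x_3 + 32/3x_2^2x_3^2 + 11/4x_1^3 - 3/32x_1^2x_2 + 9x_1x_2x_3 + 4x_2x_3^2 - 11/4x_1^2 + 3x_2x_3 → -361/24x_1^2x_2x_3 + 32/3x_2^2x_3^2 + 11/4x_1^3 - 3/32x_1^2x_2 + 9x_1x_2x_3 + 4x_2x_3^2 - 77/16x_1^2 + 3x_2x_3 + 33/16x_1
  leading term x_1^2x_2x_3: subtract (361/144x_3)·h_1 from -361/24x_1^2x_2x_3 + 32/3x_2^2x_3^2 + 11/4x_1^3 - 3/32x_1^2x_2 + 9x_1x_2x_3 + 4x_2x_3^2 - 77/16x_1^2 + 3x_2x_3 + 33/16x_1 → 32/3x_2^2x_3^2 + 11/4x_1^3 - 3/32x_1^2x_2 + 9x_1x_2x_3 + 4x_2x_3^2 - 77/16x_1^2 - 361/12x_1x_3 + 3x_2x_3 + 33/16x_1 + 361/12x_3
  leading term x_2^2x_3^2: subtract (44/3x_3)·k_4 from 32/3x_2^2x_3^2 + 11/4x_1^3 - 3/32x_1^2x_2 + 9x_1x_2x_3 + 4x_2x_3^2 - 77/16x_1^2 - 361/12x_1x_3 + 3x_2x_3 + 33/16x_1 + 361/12x_3 → 11/4x_1^3 - 3/32x_1^2x_2 - 2x_1x_2x_3 - 77/16x_1^2 - 3/4x_1x_3 + 2x_2x_3 + 33/16x_1 + 3/4x_3
  leading term x_1^3: subtract (3/16x_1)·k_3 from 11/4x_1^3 - 3/32x_1^2x_2 - 2x_1x_2x_3 - 77/16x_1^2 - 3/4x_1x_3 + 2x_2x_3 + 33/16x_1 + 3/4x_3 → -3/32x_1^2x_2 - 11/4x_1^2 + 2x_2x_3 + 9/4x_1 + 3/4x_3
  leading term x_1^2x_2: subtract (1/64)·h_1 from -3/32x_1^2x_2 - 11/4x_1^2 + 2x_2x_3 + 9/4x_1 + 3/4x_3 → -11/4x_1^2 + 2x_2x_3 + 33/16x_1 + 3/4x_3 + 3/16
  leading term x_1^2: subtract (-3/16)·k_3 from -11/4x_1^2 + 2x_2x_3 + 33/16x_1 + 3/4x_3 + 3/16 → 0
  remainder 0.

S(k_3,k_4): leading monomials are coprime, so the S-polynomial reduces to 0 (Buchberger's first criterion).
Every S-polynomial of the final basis reduces to 0, so we have a Gröbner basis.
Inter-reduce: drop elements whose leading term is divisible by another's, tail-reduce, and make monic.
Reduced Gröbner basis: {x_2^2x_3 + 33/32x_1x_2 + 3/8x_2x_3 - 11/4x_1 + 3/32x_2 + 11/4, x_1^2 - 8/11x_2x_3 - 3/4x_1 - 3/11x_3 - 3/44}.

Since the reduced bases disagree, the two ideals are not the same.

No, the ideals differ.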